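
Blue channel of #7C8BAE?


Color: #7C8BAE
R = 7C = 124
G = 8B = 139
B = AE = 174
Blue = 174


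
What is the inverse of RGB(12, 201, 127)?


Invert: (255-R, 255-G, 255-B)
R: 255-12 = 243
G: 255-201 = 54
B: 255-127 = 128
= RGB(243, 54, 128)


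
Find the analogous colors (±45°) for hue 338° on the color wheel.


Base hue: 338°
Left analog: (338 - 45) mod 360 = 293°
Right analog: (338 + 45) mod 360 = 23°
Analogous hues = 293° and 23°


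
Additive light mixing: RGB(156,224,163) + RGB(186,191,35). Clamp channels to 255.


Additive: each channel = min(255, C₁+C₂)
R: 156+186 = 342 → 255
G: 224+191 = 415 → 255
B: 163+35 = 198 → 198
= RGB(255, 255, 198)


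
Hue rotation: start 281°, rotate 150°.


New hue = (H + rotation) mod 360
New hue = (281 + 150) mod 360
= 431 mod 360
= 71°


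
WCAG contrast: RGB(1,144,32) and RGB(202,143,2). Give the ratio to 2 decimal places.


Linearize each sRGB channel c=v/255: c/12.92 if c ≤ 0.04045 else ((c+0.055)/1.055)^2.4
L = 0.2126×R_lin + 0.7152×G_lin + 0.0722×B_lin
Color 1 (1,144,32):
  R=1: 1/255≈0.0039 ≤ 0.04045 → 0.0039/12.92 ≈ 0.00030
  G=144: 144/255≈0.5647 > 0.04045 → ((0.5647+0.055)/1.055)^2.4 ≈ 0.27889
  B=32: 32/255≈0.1255 > 0.04045 → ((0.1255+0.055)/1.055)^2.4 ≈ 0.01444
  L1 = 0.2126×0.00030 + 0.7152×0.27889 + 0.0722×0.01444 ≈ 0.20057
Color 2 (202,143,2):
  R=202: 202/255≈0.7922 > 0.04045 → ((0.7922+0.055)/1.055)^2.4 ≈ 0.59062
  G=143: 143/255≈0.5608 > 0.04045 → ((0.5608+0.055)/1.055)^2.4 ≈ 0.27468
  B=2: 2/255≈0.0078 ≤ 0.04045 → 0.0078/12.92 ≈ 0.00061
  L2 = 0.2126×0.59062 + 0.7152×0.27468 + 0.0722×0.00061 ≈ 0.32206
Lighter = 0.32206, Darker = 0.20057
Ratio = (L_lighter + 0.05) / (L_darker + 0.05)
Ratio = (0.32206 + 0.05) / (0.20057 + 0.05) = 0.37206 / 0.25057 ≈ 1.4848
Ratio ≈ 1.48:1


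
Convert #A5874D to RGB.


A5 → 165 (R)
87 → 135 (G)
4D → 77 (B)
= RGB(165, 135, 77)


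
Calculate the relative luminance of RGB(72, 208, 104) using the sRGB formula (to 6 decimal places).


Linearize each channel (sRGB transfer function): c = v/255; c_lin = c/12.92 if c ≤ 0.04045, else ((c+0.055)/1.055)^2.4
  R: 72/255 ≈ 0.282353 > 0.04045 → ((0.282353+0.055)/1.055)^2.4 ≈ 0.064803
  G: 208/255 ≈ 0.815686 > 0.04045 → ((0.815686+0.055)/1.055)^2.4 ≈ 0.630757
  B: 104/255 ≈ 0.407843 > 0.04045 → ((0.407843+0.055)/1.055)^2.4 ≈ 0.138432
R_lin = 0.064803, G_lin = 0.630757, B_lin = 0.138432
L = 0.2126×R + 0.7152×G + 0.0722×B
L = 0.2126×0.064803 + 0.7152×0.630757 + 0.0722×0.138432
L ≈ 0.474889


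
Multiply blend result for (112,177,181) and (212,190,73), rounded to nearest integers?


Multiply: C = A×B/255, rounded to nearest integer
R: 112×212/255 = 23744/255 ≈ 93.114 → 93
G: 177×190/255 = 33630/255 ≈ 131.882 → 132
B: 181×73/255 = 13213/255 ≈ 51.816 → 52
= RGB(93, 132, 52)


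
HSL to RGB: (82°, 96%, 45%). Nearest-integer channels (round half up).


H=82°, S=0.96, L=0.45
C = (1-|2L-1|)×S = (1-|-0.10|)×0.96 = 0.864
H' = H/60 = 82/60 ≈ 1.3667; X = C×(1-|H' mod 2 - 1|) = 0.5472
m = L - C/2 = 0.45 - 0.432 = 0.018
Sector ⌊H'⌋ = 1 → (R',G',B') = (0.5472, 0.864, 0.0)
RGB = ((R'+m)×255, (G'+m)×255, (B'+m)×255) = (144.126, 224.91, 4.59)
Round half up → RGB(144, 225, 5)


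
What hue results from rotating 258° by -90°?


New hue = (H + rotation) mod 360
New hue = (258 -90) mod 360
= 168 mod 360
= 168°


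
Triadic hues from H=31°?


Triadic: equally spaced at 120° intervals
H1 = 31°
H2 = (31 + 120) mod 360 = 151°
H3 = (31 + 240) mod 360 = 271°
Triadic = 31°, 151°, 271°


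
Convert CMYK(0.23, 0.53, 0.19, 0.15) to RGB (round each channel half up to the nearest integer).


R = 255 × (1-C) × (1-K) = 255 × 0.77 × 0.85 = 166.8975 → 167
G = 255 × (1-M) × (1-K) = 255 × 0.47 × 0.85 = 101.8725 → 102
B = 255 × (1-Y) × (1-K) = 255 × 0.81 × 0.85 = 175.5675 → 176
= RGB(167, 102, 176)


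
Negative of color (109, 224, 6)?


Invert: (255-R, 255-G, 255-B)
R: 255-109 = 146
G: 255-224 = 31
B: 255-6 = 249
= RGB(146, 31, 249)


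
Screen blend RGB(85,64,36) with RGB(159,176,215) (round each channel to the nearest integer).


Screen: C = 255 - (255-A)×(255-B)/255, rounded to nearest integer
R: 255 - (255-85)×(255-159)/255 = 255 - 16320/255 ≈ 255 - 64.000 = 191.000 → 191
G: 255 - (255-64)×(255-176)/255 = 255 - 15089/255 ≈ 255 - 59.173 = 195.827 → 196
B: 255 - (255-36)×(255-215)/255 = 255 - 8760/255 ≈ 255 - 34.353 = 220.647 → 221
= RGB(191, 196, 221)


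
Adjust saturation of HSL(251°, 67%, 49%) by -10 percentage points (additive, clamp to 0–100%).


Original S = 67%
Adjustment = -10 percentage points
New S = 67 + (-10) = 57
Clamp to [0, 100] → 57
= HSL(251°, 57%, 49%)


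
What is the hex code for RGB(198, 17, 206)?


R = 198 → C6 (hex)
G = 17 → 11 (hex)
B = 206 → CE (hex)
Hex = #C611CE


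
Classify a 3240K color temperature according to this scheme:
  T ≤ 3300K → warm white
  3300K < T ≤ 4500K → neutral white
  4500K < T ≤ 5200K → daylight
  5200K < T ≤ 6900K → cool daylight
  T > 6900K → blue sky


Temperature: 3240K
3240K ≤ 3300K → warm white
Classification: warm white


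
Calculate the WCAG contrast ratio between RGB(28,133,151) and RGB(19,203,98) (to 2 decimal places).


Linearize each sRGB channel c=v/255: c/12.92 if c ≤ 0.04045 else ((c+0.055)/1.055)^2.4
L = 0.2126×R_lin + 0.7152×G_lin + 0.0722×B_lin
Color 1 (28,133,151):
  R=28: 28/255≈0.1098 > 0.04045 → ((0.1098+0.055)/1.055)^2.4 ≈ 0.01161
  G=133: 133/255≈0.5216 > 0.04045 → ((0.5216+0.055)/1.055)^2.4 ≈ 0.23455
  B=151: 151/255≈0.5922 > 0.04045 → ((0.5922+0.055)/1.055)^2.4 ≈ 0.30947
  L1 = 0.2126×0.01161 + 0.7152×0.23455 + 0.0722×0.30947 ≈ 0.19256
Color 2 (19,203,98):
  R=19: 19/255≈0.0745 > 0.04045 → ((0.0745+0.055)/1.055)^2.4 ≈ 0.00651
  G=203: 203/255≈0.7961 > 0.04045 → ((0.7961+0.055)/1.055)^2.4 ≈ 0.59720
  B=98: 98/255≈0.3843 > 0.04045 → ((0.3843+0.055)/1.055)^2.4 ≈ 0.12214
  L2 = 0.2126×0.00651 + 0.7152×0.59720 + 0.0722×0.12214 ≈ 0.43732
Lighter = 0.43732, Darker = 0.19256
Ratio = (L_lighter + 0.05) / (L_darker + 0.05)
Ratio = (0.43732 + 0.05) / (0.19256 + 0.05) = 0.48732 / 0.24256 ≈ 2.0091
Ratio ≈ 2.01:1


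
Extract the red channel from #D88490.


Color: #D88490
R = D8 = 216
G = 84 = 132
B = 90 = 144
Red = 216


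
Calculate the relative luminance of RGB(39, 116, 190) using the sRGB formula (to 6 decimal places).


Linearize each channel (sRGB transfer function): c = v/255; c_lin = c/12.92 if c ≤ 0.04045, else ((c+0.055)/1.055)^2.4
  R: 39/255 ≈ 0.152941 > 0.04045 → ((0.152941+0.055)/1.055)^2.4 ≈ 0.020289
  G: 116/255 ≈ 0.454902 > 0.04045 → ((0.454902+0.055)/1.055)^2.4 ≈ 0.174647
  B: 190/255 ≈ 0.745098 > 0.04045 → ((0.745098+0.055)/1.055)^2.4 ≈ 0.514918
R_lin = 0.020289, G_lin = 0.174647, B_lin = 0.514918
L = 0.2126×R + 0.7152×G + 0.0722×B
L = 0.2126×0.020289 + 0.7152×0.174647 + 0.0722×0.514918
L ≈ 0.166398


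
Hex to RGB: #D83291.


D8 → 216 (R)
32 → 50 (G)
91 → 145 (B)
= RGB(216, 50, 145)


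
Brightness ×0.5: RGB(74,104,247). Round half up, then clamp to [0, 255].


Multiply each channel by 0.5, round half up, clamp to [0, 255]
R: 74×0.5 = 37
G: 104×0.5 = 52
B: 247×0.5 = 123.5 → round → 124
= RGB(37, 52, 124)


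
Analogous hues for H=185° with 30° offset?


Base hue: 185°
Left analog: (185 - 30) mod 360 = 155°
Right analog: (185 + 30) mod 360 = 215°
Analogous hues = 155° and 215°


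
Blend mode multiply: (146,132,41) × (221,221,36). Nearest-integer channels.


Multiply: C = A×B/255, rounded to nearest integer
R: 146×221/255 = 32266/255 ≈ 126.533 → 127
G: 132×221/255 = 29172/255 ≈ 114.400 → 114
B: 41×36/255 = 1476/255 ≈ 5.788 → 6
= RGB(127, 114, 6)


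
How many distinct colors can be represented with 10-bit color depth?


Colors = 2^bits = 2^10
= 1,024 colors


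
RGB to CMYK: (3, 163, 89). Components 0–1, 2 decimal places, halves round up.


R'=3/255≈0.0118, G'=163/255≈0.6392, B'=89/255≈0.3490
K = 1 - max(R',G',B') = 1 - 163/255 = 92/255 = 0.36078… → 0.36
(1-R'-K)/(1-K) simplifies to (max-R)/max with max = 163:
C = (163-3)/163 = 160/163 = 0.98159… → 0.98
M = (163-163)/163 = 0/163 = 0 → 0.00
Y = (163-89)/163 = 74/163 = 0.45398… → 0.45
= CMYK(0.98, 0.00, 0.45, 0.36)


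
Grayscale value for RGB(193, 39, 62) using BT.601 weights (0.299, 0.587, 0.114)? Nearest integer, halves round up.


Gray = 0.299×R + 0.587×G + 0.114×B
Gray = 0.299×193 + 0.587×39 + 0.114×62
Gray = 57.707 + 22.893 + 7.068
Gray = 87.668 → round half up → 88
Gray = 88


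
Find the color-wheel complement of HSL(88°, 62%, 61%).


Complement = opposite side of color wheel = hue + 180°
H' = (88 + 180) mod 360 = 268°
S and L unchanged.
= HSL(268°, 62%, 61%)


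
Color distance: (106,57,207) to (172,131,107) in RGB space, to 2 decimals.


d = √[(R₁-R₂)² + (G₁-G₂)² + (B₁-B₂)²]
d = √[(106-172)² + (57-131)² + (207-107)²]
d = √[4356 + 5476 + 10000]
d = √19832
d ≈ 140.83


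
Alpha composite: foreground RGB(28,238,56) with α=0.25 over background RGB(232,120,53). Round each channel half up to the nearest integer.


C = α×F + (1-α)×B, with 1-α = 0.75
R: 0.25×28 + 0.75×232 = 7.00 + 174.00 = 181.00 → 181
G: 0.25×238 + 0.75×120 = 59.50 + 90.00 = 149.50 → 150
B: 0.25×56 + 0.75×53 = 14.00 + 39.75 = 53.75 → 54
= RGB(181, 150, 54)


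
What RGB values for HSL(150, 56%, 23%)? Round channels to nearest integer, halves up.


H=150°, S=0.56, L=0.23
C = (1-|2L-1|)×S = (1-|-0.54|)×0.56 = 0.2576
H' = H/60 = 150/60 ≈ 2.5000; X = C×(1-|H' mod 2 - 1|) = 0.1288
m = L - C/2 = 0.23 - 0.1288 = 0.1012
Sector ⌊H'⌋ = 2 → (R',G',B') = (0.0, 0.2576, 0.1288)
RGB = ((R'+m)×255, (G'+m)×255, (B'+m)×255) = (25.806, 91.494, 58.65)
Round half up → RGB(26, 91, 59)


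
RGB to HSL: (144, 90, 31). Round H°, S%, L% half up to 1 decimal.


Normalize: R'=144/255≈0.5647, G'=90/255≈0.3529, B'=31/255≈0.1216
Max=144/255, Min=31/255, Δ=Max-Min=113/255
L = (Max+Min)/2 = (144+31)/510 = 175/510 = 0.34313… → L = 34.3%
L ≤ 0.5 → S = Δ/(Max+Min) = 113/(144+31) = 113/175 = 0.64571… → S = 64.6%
(the 1/255 factors cancel in S and H, so raw channel differences can be used)
Max is R' → H = 60 × (((G-B)/Δ) mod 6) = 60 × (((90-31)/113) mod 6)
  59/113 = 0.5221…
  H = 60 × 0.5221… = 31.327…° → H = 31.3°
= HSL(31.3°, 64.6%, 34.3%)


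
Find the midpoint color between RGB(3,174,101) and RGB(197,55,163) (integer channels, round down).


Midpoint: each channel = ⌊(C₁+C₂)/2⌋
R: ⌊(3+197)/2⌋ = 100
G: ⌊(174+55)/2⌋ = 114
B: ⌊(101+163)/2⌋ = 132
= RGB(100, 114, 132)


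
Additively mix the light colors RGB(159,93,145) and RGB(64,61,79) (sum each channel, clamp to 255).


Additive: each channel = min(255, C₁+C₂)
R: 159+64 = 223 → 223
G: 93+61 = 154 → 154
B: 145+79 = 224 → 224
= RGB(223, 154, 224)


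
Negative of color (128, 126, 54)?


Invert: (255-R, 255-G, 255-B)
R: 255-128 = 127
G: 255-126 = 129
B: 255-54 = 201
= RGB(127, 129, 201)


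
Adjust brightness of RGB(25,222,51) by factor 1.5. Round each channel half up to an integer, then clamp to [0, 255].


Multiply each channel by 1.5, round half up, clamp to [0, 255]
R: 25×1.5 = 37.5 → round → 38
G: 222×1.5 = 333 → clamp → 255
B: 51×1.5 = 76.5 → round → 77
= RGB(38, 255, 77)


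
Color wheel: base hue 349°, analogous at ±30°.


Base hue: 349°
Left analog: (349 - 30) mod 360 = 319°
Right analog: (349 + 30) mod 360 = 19°
Analogous hues = 319° and 19°


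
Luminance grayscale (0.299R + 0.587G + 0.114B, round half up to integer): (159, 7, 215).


Gray = 0.299×R + 0.587×G + 0.114×B
Gray = 0.299×159 + 0.587×7 + 0.114×215
Gray = 47.541 + 4.109 + 24.510
Gray = 76.160 → round half up → 76
Gray = 76


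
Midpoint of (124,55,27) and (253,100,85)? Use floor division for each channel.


Midpoint: each channel = ⌊(C₁+C₂)/2⌋
R: ⌊(124+253)/2⌋ = 188
G: ⌊(55+100)/2⌋ = 77
B: ⌊(27+85)/2⌋ = 56
= RGB(188, 77, 56)


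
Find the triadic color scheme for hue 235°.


Triadic: equally spaced at 120° intervals
H1 = 235°
H2 = (235 + 120) mod 360 = 355°
H3 = (235 + 240) mod 360 = 115°
Triadic = 235°, 355°, 115°


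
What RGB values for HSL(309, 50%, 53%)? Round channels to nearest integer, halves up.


H=309°, S=0.50, L=0.53
C = (1-|2L-1|)×S = (1-|0.06|)×0.50 = 0.47
H' = H/60 = 309/60 ≈ 5.1500; X = C×(1-|H' mod 2 - 1|) = 0.3995
m = L - C/2 = 0.53 - 0.235 = 0.295
Sector ⌊H'⌋ = 5 → (R',G',B') = (0.47, 0.0, 0.3995)
RGB = ((R'+m)×255, (G'+m)×255, (B'+m)×255) = (195.075, 75.225, 177.0975)
Round half up → RGB(195, 75, 177)


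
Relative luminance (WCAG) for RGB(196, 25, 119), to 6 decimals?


Linearize each channel (sRGB transfer function): c = v/255; c_lin = c/12.92 if c ≤ 0.04045, else ((c+0.055)/1.055)^2.4
  R: 196/255 ≈ 0.768627 > 0.04045 → ((0.768627+0.055)/1.055)^2.4 ≈ 0.552011
  G: 25/255 ≈ 0.098039 > 0.04045 → ((0.098039+0.055)/1.055)^2.4 ≈ 0.009721
  B: 119/255 ≈ 0.466667 > 0.04045 → ((0.466667+0.055)/1.055)^2.4 ≈ 0.184475
R_lin = 0.552011, G_lin = 0.009721, B_lin = 0.184475
L = 0.2126×R + 0.7152×G + 0.0722×B
L = 0.2126×0.552011 + 0.7152×0.009721 + 0.0722×0.184475
L ≈ 0.137629


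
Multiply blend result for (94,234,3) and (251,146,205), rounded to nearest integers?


Multiply: C = A×B/255, rounded to nearest integer
R: 94×251/255 = 23594/255 ≈ 92.525 → 93
G: 234×146/255 = 34164/255 ≈ 133.976 → 134
B: 3×205/255 = 615/255 ≈ 2.412 → 2
= RGB(93, 134, 2)


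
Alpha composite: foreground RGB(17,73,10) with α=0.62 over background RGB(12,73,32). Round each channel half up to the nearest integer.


C = α×F + (1-α)×B, with 1-α = 0.38
R: 0.62×17 + 0.38×12 = 10.54 + 4.56 = 15.10 → 15
G: 0.62×73 + 0.38×73 = 45.26 + 27.74 = 73.00 → 73
B: 0.62×10 + 0.38×32 = 6.20 + 12.16 = 18.36 → 18
= RGB(15, 73, 18)


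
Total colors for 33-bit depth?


Colors = 2^bits = 2^33
= 8,589,934,592 colors


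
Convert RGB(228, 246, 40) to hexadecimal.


R = 228 → E4 (hex)
G = 246 → F6 (hex)
B = 40 → 28 (hex)
Hex = #E4F628


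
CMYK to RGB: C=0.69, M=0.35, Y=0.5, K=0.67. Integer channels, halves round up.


R = 255 × (1-C) × (1-K) = 255 × 0.31 × 0.33 = 26.0865 → 26
G = 255 × (1-M) × (1-K) = 255 × 0.65 × 0.33 = 54.6975 → 55
B = 255 × (1-Y) × (1-K) = 255 × 0.50 × 0.33 = 42.075 → 42
= RGB(26, 55, 42)


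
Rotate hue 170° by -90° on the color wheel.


New hue = (H + rotation) mod 360
New hue = (170 -90) mod 360
= 80 mod 360
= 80°


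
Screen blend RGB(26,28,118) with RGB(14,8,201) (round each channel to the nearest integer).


Screen: C = 255 - (255-A)×(255-B)/255, rounded to nearest integer
R: 255 - (255-26)×(255-14)/255 = 255 - 55189/255 ≈ 255 - 216.427 = 38.573 → 39
G: 255 - (255-28)×(255-8)/255 = 255 - 56069/255 ≈ 255 - 219.878 = 35.122 → 35
B: 255 - (255-118)×(255-201)/255 = 255 - 7398/255 ≈ 255 - 29.012 = 225.988 → 226
= RGB(39, 35, 226)


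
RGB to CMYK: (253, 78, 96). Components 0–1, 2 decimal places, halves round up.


R'=253/255≈0.9922, G'=78/255≈0.3059, B'=96/255≈0.3765
K = 1 - max(R',G',B') = 1 - 253/255 = 2/255 = 0.00784… → 0.01
(1-R'-K)/(1-K) simplifies to (max-R)/max with max = 253:
C = (253-253)/253 = 0/253 = 0 → 0.00
M = (253-78)/253 = 175/253 = 0.69169… → 0.69
Y = (253-96)/253 = 157/253 = 0.62055… → 0.62
= CMYK(0.00, 0.69, 0.62, 0.01)


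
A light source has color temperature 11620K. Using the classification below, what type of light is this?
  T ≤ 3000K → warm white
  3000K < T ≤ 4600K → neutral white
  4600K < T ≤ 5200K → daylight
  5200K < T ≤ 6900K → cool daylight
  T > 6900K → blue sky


Temperature: 11620K
11620K > 6900K → blue sky
Classification: blue sky


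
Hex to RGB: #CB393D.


CB → 203 (R)
39 → 57 (G)
3D → 61 (B)
= RGB(203, 57, 61)


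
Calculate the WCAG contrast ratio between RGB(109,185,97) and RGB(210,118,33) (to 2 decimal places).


Linearize each sRGB channel c=v/255: c/12.92 if c ≤ 0.04045 else ((c+0.055)/1.055)^2.4
L = 0.2126×R_lin + 0.7152×G_lin + 0.0722×B_lin
Color 1 (109,185,97):
  R=109: 109/255≈0.4275 > 0.04045 → ((0.4275+0.055)/1.055)^2.4 ≈ 0.15293
  G=185: 185/255≈0.7255 > 0.04045 → ((0.7255+0.055)/1.055)^2.4 ≈ 0.48515
  B=97: 97/255≈0.3804 > 0.04045 → ((0.3804+0.055)/1.055)^2.4 ≈ 0.11954
  L1 = 0.2126×0.15293 + 0.7152×0.48515 + 0.0722×0.11954 ≈ 0.38812
Color 2 (210,118,33):
  R=210: 210/255≈0.8235 > 0.04045 → ((0.8235+0.055)/1.055)^2.4 ≈ 0.64448
  G=118: 118/255≈0.4627 > 0.04045 → ((0.4627+0.055)/1.055)^2.4 ≈ 0.18116
  B=33: 33/255≈0.1294 > 0.04045 → ((0.1294+0.055)/1.055)^2.4 ≈ 0.01521
  L2 = 0.2126×0.64448 + 0.7152×0.18116 + 0.0722×0.01521 ≈ 0.26768
Lighter = 0.38812, Darker = 0.26768
Ratio = (L_lighter + 0.05) / (L_darker + 0.05)
Ratio = (0.38812 + 0.05) / (0.26768 + 0.05) = 0.43812 / 0.31768 ≈ 1.3791
Ratio ≈ 1.38:1


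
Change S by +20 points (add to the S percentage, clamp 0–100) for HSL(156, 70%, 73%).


Original S = 70%
Adjustment = +20 percentage points
New S = 70 + (20) = 90
Clamp to [0, 100] → 90
= HSL(156°, 90%, 73%)


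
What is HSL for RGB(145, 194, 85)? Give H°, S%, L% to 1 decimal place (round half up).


Normalize: R'=145/255≈0.5686, G'=194/255≈0.7608, B'=85/255≈0.3333
Max=194/255, Min=85/255, Δ=Max-Min=109/255
L = (Max+Min)/2 = (194+85)/510 = 279/510 = 0.54705… → L = 54.7%
L > 0.5 → S = Δ/(2-Max-Min) = 109/(510-194-85) = 109/231 = 0.47186… → S = 47.2%
(the 1/255 factors cancel in S and H, so raw channel differences can be used)
Max is G' → H = 60 × ((B-R)/Δ + 2) = 60 × ((85-145)/109 + 2)
  -60/109 + 2 = -0.5504… + 2 = 1.4495…
  H = 60 × 1.4495… = 86.972…° → H = 87.0°
= HSL(87.0°, 47.2%, 54.7%)


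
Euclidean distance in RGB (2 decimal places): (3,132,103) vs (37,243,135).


d = √[(R₁-R₂)² + (G₁-G₂)² + (B₁-B₂)²]
d = √[(3-37)² + (132-243)² + (103-135)²]
d = √[1156 + 12321 + 1024]
d = √14501
d ≈ 120.42


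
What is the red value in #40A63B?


Color: #40A63B
R = 40 = 64
G = A6 = 166
B = 3B = 59
Red = 64


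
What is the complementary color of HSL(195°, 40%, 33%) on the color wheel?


Complement = opposite side of color wheel = hue + 180°
H' = (195 + 180) mod 360 = 15°
S and L unchanged.
= HSL(15°, 40%, 33%)


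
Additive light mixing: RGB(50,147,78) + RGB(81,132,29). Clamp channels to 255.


Additive: each channel = min(255, C₁+C₂)
R: 50+81 = 131 → 131
G: 147+132 = 279 → 255
B: 78+29 = 107 → 107
= RGB(131, 255, 107)


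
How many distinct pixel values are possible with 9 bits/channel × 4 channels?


Total bits = 9 bits/channel × 4 channels = 36 bits
Distinct pixel values = 2^36
= 68,719,476,736 pixel values


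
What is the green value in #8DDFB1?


Color: #8DDFB1
R = 8D = 141
G = DF = 223
B = B1 = 177
Green = 223


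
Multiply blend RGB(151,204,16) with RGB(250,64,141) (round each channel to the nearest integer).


Multiply: C = A×B/255, rounded to nearest integer
R: 151×250/255 = 37750/255 ≈ 148.039 → 148
G: 204×64/255 = 13056/255 ≈ 51.200 → 51
B: 16×141/255 = 2256/255 ≈ 8.847 → 9
= RGB(148, 51, 9)


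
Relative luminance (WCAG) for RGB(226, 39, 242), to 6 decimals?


Linearize each channel (sRGB transfer function): c = v/255; c_lin = c/12.92 if c ≤ 0.04045, else ((c+0.055)/1.055)^2.4
  R: 226/255 ≈ 0.886275 > 0.04045 → ((0.886275+0.055)/1.055)^2.4 ≈ 0.760525
  G: 39/255 ≈ 0.152941 > 0.04045 → ((0.152941+0.055)/1.055)^2.4 ≈ 0.020289
  B: 242/255 ≈ 0.949020 > 0.04045 → ((0.949020+0.055)/1.055)^2.4 ≈ 0.887923
R_lin = 0.760525, G_lin = 0.020289, B_lin = 0.887923
L = 0.2126×R + 0.7152×G + 0.0722×B
L = 0.2126×0.760525 + 0.7152×0.020289 + 0.0722×0.887923
L ≈ 0.240306


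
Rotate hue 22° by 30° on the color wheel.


New hue = (H + rotation) mod 360
New hue = (22 + 30) mod 360
= 52 mod 360
= 52°


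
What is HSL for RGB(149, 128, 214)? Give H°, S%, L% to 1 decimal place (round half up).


Normalize: R'=149/255≈0.5843, G'=128/255≈0.5020, B'=214/255≈0.8392
Max=214/255, Min=128/255, Δ=Max-Min=86/255
L = (Max+Min)/2 = (214+128)/510 = 342/510 = 0.67058… → L = 67.1%
L > 0.5 → S = Δ/(2-Max-Min) = 86/(510-214-128) = 86/168 = 0.51190… → S = 51.2%
(the 1/255 factors cancel in S and H, so raw channel differences can be used)
Max is B' → H = 60 × ((R-G)/Δ + 4) = 60 × ((149-128)/86 + 4)
  21/86 + 4 = 0.2441… + 4 = 4.2441…
  H = 60 × 4.2441… = 254.651…° → H = 254.7°
= HSL(254.7°, 51.2%, 67.1%)


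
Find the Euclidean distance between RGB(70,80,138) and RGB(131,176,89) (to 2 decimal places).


d = √[(R₁-R₂)² + (G₁-G₂)² + (B₁-B₂)²]
d = √[(70-131)² + (80-176)² + (138-89)²]
d = √[3721 + 9216 + 2401]
d = √15338
d ≈ 123.85


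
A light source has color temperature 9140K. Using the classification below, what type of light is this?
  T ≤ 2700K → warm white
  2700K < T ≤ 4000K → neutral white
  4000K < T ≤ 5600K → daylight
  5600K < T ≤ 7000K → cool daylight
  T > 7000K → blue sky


Temperature: 9140K
9140K > 7000K → blue sky
Classification: blue sky


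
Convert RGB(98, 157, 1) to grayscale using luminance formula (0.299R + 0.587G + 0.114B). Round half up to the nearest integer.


Gray = 0.299×R + 0.587×G + 0.114×B
Gray = 0.299×98 + 0.587×157 + 0.114×1
Gray = 29.302 + 92.159 + 0.114
Gray = 121.575 → round half up → 122
Gray = 122


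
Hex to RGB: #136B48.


13 → 19 (R)
6B → 107 (G)
48 → 72 (B)
= RGB(19, 107, 72)


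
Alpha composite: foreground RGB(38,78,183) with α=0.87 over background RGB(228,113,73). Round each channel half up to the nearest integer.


C = α×F + (1-α)×B, with 1-α = 0.13
R: 0.87×38 + 0.13×228 = 33.06 + 29.64 = 62.70 → 63
G: 0.87×78 + 0.13×113 = 67.86 + 14.69 = 82.55 → 83
B: 0.87×183 + 0.13×73 = 159.21 + 9.49 = 168.70 → 169
= RGB(63, 83, 169)


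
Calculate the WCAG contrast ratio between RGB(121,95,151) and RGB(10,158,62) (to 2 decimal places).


Linearize each sRGB channel c=v/255: c/12.92 if c ≤ 0.04045 else ((c+0.055)/1.055)^2.4
L = 0.2126×R_lin + 0.7152×G_lin + 0.0722×B_lin
Color 1 (121,95,151):
  R=121: 121/255≈0.4745 > 0.04045 → ((0.4745+0.055)/1.055)^2.4 ≈ 0.19120
  G=95: 95/255≈0.3725 > 0.04045 → ((0.3725+0.055)/1.055)^2.4 ≈ 0.11444
  B=151: 151/255≈0.5922 > 0.04045 → ((0.5922+0.055)/1.055)^2.4 ≈ 0.30947
  L1 = 0.2126×0.19120 + 0.7152×0.11444 + 0.0722×0.30947 ≈ 0.14484
Color 2 (10,158,62):
  R=10: 10/255≈0.0392 ≤ 0.04045 → 0.0392/12.92 ≈ 0.00304
  G=158: 158/255≈0.6196 > 0.04045 → ((0.6196+0.055)/1.055)^2.4 ≈ 0.34191
  B=62: 62/255≈0.2431 > 0.04045 → ((0.2431+0.055)/1.055)^2.4 ≈ 0.04817
  L2 = 0.2126×0.00304 + 0.7152×0.34191 + 0.0722×0.04817 ≈ 0.24866
Lighter = 0.24866, Darker = 0.14484
Ratio = (L_lighter + 0.05) / (L_darker + 0.05)
Ratio = (0.24866 + 0.05) / (0.14484 + 0.05) = 0.29866 / 0.19484 ≈ 1.5329
Ratio ≈ 1.53:1


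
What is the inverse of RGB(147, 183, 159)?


Invert: (255-R, 255-G, 255-B)
R: 255-147 = 108
G: 255-183 = 72
B: 255-159 = 96
= RGB(108, 72, 96)


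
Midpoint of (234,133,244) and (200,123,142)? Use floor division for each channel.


Midpoint: each channel = ⌊(C₁+C₂)/2⌋
R: ⌊(234+200)/2⌋ = 217
G: ⌊(133+123)/2⌋ = 128
B: ⌊(244+142)/2⌋ = 193
= RGB(217, 128, 193)


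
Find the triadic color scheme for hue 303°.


Triadic: equally spaced at 120° intervals
H1 = 303°
H2 = (303 + 120) mod 360 = 63°
H3 = (303 + 240) mod 360 = 183°
Triadic = 303°, 63°, 183°


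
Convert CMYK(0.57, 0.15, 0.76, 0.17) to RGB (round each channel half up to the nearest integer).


R = 255 × (1-C) × (1-K) = 255 × 0.43 × 0.83 = 91.0095 → 91
G = 255 × (1-M) × (1-K) = 255 × 0.85 × 0.83 = 179.9025 → 180
B = 255 × (1-Y) × (1-K) = 255 × 0.24 × 0.83 = 50.796 → 51
= RGB(91, 180, 51)


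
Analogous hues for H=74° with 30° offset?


Base hue: 74°
Left analog: (74 - 30) mod 360 = 44°
Right analog: (74 + 30) mod 360 = 104°
Analogous hues = 44° and 104°


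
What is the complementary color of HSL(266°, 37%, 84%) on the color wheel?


Complement = opposite side of color wheel = hue + 180°
H' = (266 + 180) mod 360 = 86°
S and L unchanged.
= HSL(86°, 37%, 84%)


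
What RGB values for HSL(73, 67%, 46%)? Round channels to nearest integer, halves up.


H=73°, S=0.67, L=0.46
C = (1-|2L-1|)×S = (1-|-0.08|)×0.67 = 0.6164
H' = H/60 = 73/60 ≈ 1.2167; X = C×(1-|H' mod 2 - 1|) ≈ 0.4828
m = L - C/2 = 0.46 - 0.3082 = 0.1518
Sector ⌊H'⌋ = 1 → (R',G',B') = (≈0.4828, 0.6164, 0.0)
RGB = ((R'+m)×255, (G'+m)×255, (B'+m)×255) = (161.8349, 195.891, 38.709)
Round half up → RGB(162, 196, 39)


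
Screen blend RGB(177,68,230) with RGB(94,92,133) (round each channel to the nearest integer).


Screen: C = 255 - (255-A)×(255-B)/255, rounded to nearest integer
R: 255 - (255-177)×(255-94)/255 = 255 - 12558/255 ≈ 255 - 49.247 = 205.753 → 206
G: 255 - (255-68)×(255-92)/255 = 255 - 30481/255 ≈ 255 - 119.533 = 135.467 → 135
B: 255 - (255-230)×(255-133)/255 = 255 - 3050/255 ≈ 255 - 11.961 = 243.039 → 243
= RGB(206, 135, 243)


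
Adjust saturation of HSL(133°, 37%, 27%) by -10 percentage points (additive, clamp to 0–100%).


Original S = 37%
Adjustment = -10 percentage points
New S = 37 + (-10) = 27
Clamp to [0, 100] → 27
= HSL(133°, 27%, 27%)


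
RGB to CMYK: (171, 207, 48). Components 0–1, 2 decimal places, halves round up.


R'=171/255≈0.6706, G'=207/255≈0.8118, B'=48/255≈0.1882
K = 1 - max(R',G',B') = 1 - 207/255 = 48/255 = 0.18823… → 0.19
(1-R'-K)/(1-K) simplifies to (max-R)/max with max = 207:
C = (207-171)/207 = 36/207 = 0.17391… → 0.17
M = (207-207)/207 = 0/207 = 0 → 0.00
Y = (207-48)/207 = 159/207 = 0.76811… → 0.77
= CMYK(0.17, 0.00, 0.77, 0.19)


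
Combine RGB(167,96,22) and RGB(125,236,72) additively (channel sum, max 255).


Additive: each channel = min(255, C₁+C₂)
R: 167+125 = 292 → 255
G: 96+236 = 332 → 255
B: 22+72 = 94 → 94
= RGB(255, 255, 94)


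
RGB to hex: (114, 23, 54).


R = 114 → 72 (hex)
G = 23 → 17 (hex)
B = 54 → 36 (hex)
Hex = #721736


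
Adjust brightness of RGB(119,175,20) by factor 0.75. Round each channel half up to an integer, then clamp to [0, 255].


Multiply each channel by 0.75, round half up, clamp to [0, 255]
R: 119×0.75 = 89.25 → round → 89
G: 175×0.75 = 131.25 → round → 131
B: 20×0.75 = 15
= RGB(89, 131, 15)


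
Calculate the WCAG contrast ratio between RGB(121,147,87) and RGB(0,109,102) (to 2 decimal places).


Linearize each sRGB channel c=v/255: c/12.92 if c ≤ 0.04045 else ((c+0.055)/1.055)^2.4
L = 0.2126×R_lin + 0.7152×G_lin + 0.0722×B_lin
Color 1 (121,147,87):
  R=121: 121/255≈0.4745 > 0.04045 → ((0.4745+0.055)/1.055)^2.4 ≈ 0.19120
  G=147: 147/255≈0.5765 > 0.04045 → ((0.5765+0.055)/1.055)^2.4 ≈ 0.29177
  B=87: 87/255≈0.3412 > 0.04045 → ((0.3412+0.055)/1.055)^2.4 ≈ 0.09531
  L1 = 0.2126×0.19120 + 0.7152×0.29177 + 0.0722×0.09531 ≈ 0.25621
Color 2 (0,109,102):
  R=0: 0/255≈0.0000 ≤ 0.04045 → 0.0000/12.92 ≈ 0.00000
  G=109: 109/255≈0.4275 > 0.04045 → ((0.4275+0.055)/1.055)^2.4 ≈ 0.15293
  B=102: 102/255≈0.4000 > 0.04045 → ((0.4000+0.055)/1.055)^2.4 ≈ 0.13287
  L2 = 0.2126×0.00000 + 0.7152×0.15293 + 0.0722×0.13287 ≈ 0.11897
Lighter = 0.25621, Darker = 0.11897
Ratio = (L_lighter + 0.05) / (L_darker + 0.05)
Ratio = (0.25621 + 0.05) / (0.11897 + 0.05) = 0.30621 / 0.16897 ≈ 1.8122
Ratio ≈ 1.81:1


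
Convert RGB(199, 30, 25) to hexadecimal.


R = 199 → C7 (hex)
G = 30 → 1E (hex)
B = 25 → 19 (hex)
Hex = #C71E19


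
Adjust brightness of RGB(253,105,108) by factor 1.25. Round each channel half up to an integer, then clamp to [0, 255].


Multiply each channel by 1.25, round half up, clamp to [0, 255]
R: 253×1.25 = 316.25 → round → 316 → clamp → 255
G: 105×1.25 = 131.25 → round → 131
B: 108×1.25 = 135
= RGB(255, 131, 135)


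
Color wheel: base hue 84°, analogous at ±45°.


Base hue: 84°
Left analog: (84 - 45) mod 360 = 39°
Right analog: (84 + 45) mod 360 = 129°
Analogous hues = 39° and 129°


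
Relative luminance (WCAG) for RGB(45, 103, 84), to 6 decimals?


Linearize each channel (sRGB transfer function): c = v/255; c_lin = c/12.92 if c ≤ 0.04045, else ((c+0.055)/1.055)^2.4
  R: 45/255 ≈ 0.176471 > 0.04045 → ((0.176471+0.055)/1.055)^2.4 ≈ 0.026241
  G: 103/255 ≈ 0.403922 > 0.04045 → ((0.403922+0.055)/1.055)^2.4 ≈ 0.135633
  B: 84/255 ≈ 0.329412 > 0.04045 → ((0.329412+0.055)/1.055)^2.4 ≈ 0.088656
R_lin = 0.026241, G_lin = 0.135633, B_lin = 0.088656
L = 0.2126×R + 0.7152×G + 0.0722×B
L = 0.2126×0.026241 + 0.7152×0.135633 + 0.0722×0.088656
L ≈ 0.108985


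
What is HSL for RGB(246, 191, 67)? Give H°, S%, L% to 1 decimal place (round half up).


Normalize: R'=246/255≈0.9647, G'=191/255≈0.7490, B'=67/255≈0.2627
Max=246/255, Min=67/255, Δ=Max-Min=179/255
L = (Max+Min)/2 = (246+67)/510 = 313/510 = 0.61372… → L = 61.4%
L > 0.5 → S = Δ/(2-Max-Min) = 179/(510-246-67) = 179/197 = 0.90862… → S = 90.9%
(the 1/255 factors cancel in S and H, so raw channel differences can be used)
Max is R' → H = 60 × (((G-B)/Δ) mod 6) = 60 × (((191-67)/179) mod 6)
  124/179 = 0.6927…
  H = 60 × 0.6927… = 41.564…° → H = 41.6°
= HSL(41.6°, 90.9%, 61.4%)


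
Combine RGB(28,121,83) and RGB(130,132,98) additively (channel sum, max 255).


Additive: each channel = min(255, C₁+C₂)
R: 28+130 = 158 → 158
G: 121+132 = 253 → 253
B: 83+98 = 181 → 181
= RGB(158, 253, 181)


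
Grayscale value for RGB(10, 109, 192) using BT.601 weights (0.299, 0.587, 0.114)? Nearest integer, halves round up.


Gray = 0.299×R + 0.587×G + 0.114×B
Gray = 0.299×10 + 0.587×109 + 0.114×192
Gray = 2.990 + 63.983 + 21.888
Gray = 88.861 → round half up → 89
Gray = 89


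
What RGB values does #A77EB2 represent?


A7 → 167 (R)
7E → 126 (G)
B2 → 178 (B)
= RGB(167, 126, 178)


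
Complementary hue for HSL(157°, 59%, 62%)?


Complement = opposite side of color wheel = hue + 180°
H' = (157 + 180) mod 360 = 337°
S and L unchanged.
= HSL(337°, 59%, 62%)


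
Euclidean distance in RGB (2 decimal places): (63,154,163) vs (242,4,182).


d = √[(R₁-R₂)² + (G₁-G₂)² + (B₁-B₂)²]
d = √[(63-242)² + (154-4)² + (163-182)²]
d = √[32041 + 22500 + 361]
d = √54902
d ≈ 234.31


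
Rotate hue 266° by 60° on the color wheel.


New hue = (H + rotation) mod 360
New hue = (266 + 60) mod 360
= 326 mod 360
= 326°


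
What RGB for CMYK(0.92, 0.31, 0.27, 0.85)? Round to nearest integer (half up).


R = 255 × (1-C) × (1-K) = 255 × 0.08 × 0.15 = 3.06 → 3
G = 255 × (1-M) × (1-K) = 255 × 0.69 × 0.15 = 26.3925 → 26
B = 255 × (1-Y) × (1-K) = 255 × 0.73 × 0.15 = 27.9225 → 28
= RGB(3, 26, 28)


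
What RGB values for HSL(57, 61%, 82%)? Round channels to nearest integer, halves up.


H=57°, S=0.61, L=0.82
C = (1-|2L-1|)×S = (1-|0.64|)×0.61 = 0.2196
H' = H/60 = 57/60 ≈ 0.9500; X = C×(1-|H' mod 2 - 1|) = 0.20862
m = L - C/2 = 0.82 - 0.1098 = 0.7102
Sector ⌊H'⌋ = 0 → (R',G',B') = (0.2196, 0.20862, 0.0)
RGB = ((R'+m)×255, (G'+m)×255, (B'+m)×255) = (237.099, 234.2991, 181.101)
Round half up → RGB(237, 234, 181)


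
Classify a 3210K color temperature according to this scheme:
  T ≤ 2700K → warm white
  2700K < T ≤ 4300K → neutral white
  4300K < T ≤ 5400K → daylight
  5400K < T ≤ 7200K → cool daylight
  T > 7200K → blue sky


Temperature: 3210K
2700K < 3210K ≤ 4300K → neutral white
Classification: neutral white


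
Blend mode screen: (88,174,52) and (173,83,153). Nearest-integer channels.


Screen: C = 255 - (255-A)×(255-B)/255, rounded to nearest integer
R: 255 - (255-88)×(255-173)/255 = 255 - 13694/255 ≈ 255 - 53.702 = 201.298 → 201
G: 255 - (255-174)×(255-83)/255 = 255 - 13932/255 ≈ 255 - 54.635 = 200.365 → 200
B: 255 - (255-52)×(255-153)/255 = 255 - 20706/255 ≈ 255 - 81.200 = 173.800 → 174
= RGB(201, 200, 174)


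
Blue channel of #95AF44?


Color: #95AF44
R = 95 = 149
G = AF = 175
B = 44 = 68
Blue = 68


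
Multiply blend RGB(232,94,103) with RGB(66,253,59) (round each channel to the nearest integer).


Multiply: C = A×B/255, rounded to nearest integer
R: 232×66/255 = 15312/255 ≈ 60.047 → 60
G: 94×253/255 = 23782/255 ≈ 93.263 → 93
B: 103×59/255 = 6077/255 ≈ 23.831 → 24
= RGB(60, 93, 24)


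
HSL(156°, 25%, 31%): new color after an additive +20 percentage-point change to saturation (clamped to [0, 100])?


Original S = 25%
Adjustment = +20 percentage points
New S = 25 + (20) = 45
Clamp to [0, 100] → 45
= HSL(156°, 45%, 31%)


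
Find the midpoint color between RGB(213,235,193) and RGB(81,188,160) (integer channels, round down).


Midpoint: each channel = ⌊(C₁+C₂)/2⌋
R: ⌊(213+81)/2⌋ = 147
G: ⌊(235+188)/2⌋ = 211
B: ⌊(193+160)/2⌋ = 176
= RGB(147, 211, 176)


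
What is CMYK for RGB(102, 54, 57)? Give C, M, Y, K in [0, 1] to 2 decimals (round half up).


R'=102/255≈0.4000, G'=54/255≈0.2118, B'=57/255≈0.2235
K = 1 - max(R',G',B') = 1 - 102/255 = 153/255 = 0.6 → 0.60
(1-R'-K)/(1-K) simplifies to (max-R)/max with max = 102:
C = (102-102)/102 = 0/102 = 0 → 0.00
M = (102-54)/102 = 48/102 = 0.47058… → 0.47
Y = (102-57)/102 = 45/102 = 0.44117… → 0.44
= CMYK(0.00, 0.47, 0.44, 0.60)


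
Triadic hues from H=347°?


Triadic: equally spaced at 120° intervals
H1 = 347°
H2 = (347 + 120) mod 360 = 107°
H3 = (347 + 240) mod 360 = 227°
Triadic = 347°, 107°, 227°


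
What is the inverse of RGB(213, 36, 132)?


Invert: (255-R, 255-G, 255-B)
R: 255-213 = 42
G: 255-36 = 219
B: 255-132 = 123
= RGB(42, 219, 123)


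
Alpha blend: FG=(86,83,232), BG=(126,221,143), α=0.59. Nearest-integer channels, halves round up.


C = α×F + (1-α)×B, with 1-α = 0.41
R: 0.59×86 + 0.41×126 = 50.74 + 51.66 = 102.40 → 102
G: 0.59×83 + 0.41×221 = 48.97 + 90.61 = 139.58 → 140
B: 0.59×232 + 0.41×143 = 136.88 + 58.63 = 195.51 → 196
= RGB(102, 140, 196)


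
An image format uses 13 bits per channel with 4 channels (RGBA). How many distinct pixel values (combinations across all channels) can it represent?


Total bits = 13 bits/channel × 4 channels = 52 bits
Distinct pixel values = 2^52
= 4,503,599,627,370,496 pixel values


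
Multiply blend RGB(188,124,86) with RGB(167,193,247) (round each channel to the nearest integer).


Multiply: C = A×B/255, rounded to nearest integer
R: 188×167/255 = 31396/255 ≈ 123.122 → 123
G: 124×193/255 = 23932/255 ≈ 93.851 → 94
B: 86×247/255 = 21242/255 ≈ 83.302 → 83
= RGB(123, 94, 83)


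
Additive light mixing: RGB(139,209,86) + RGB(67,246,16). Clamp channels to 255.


Additive: each channel = min(255, C₁+C₂)
R: 139+67 = 206 → 206
G: 209+246 = 455 → 255
B: 86+16 = 102 → 102
= RGB(206, 255, 102)


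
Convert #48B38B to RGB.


48 → 72 (R)
B3 → 179 (G)
8B → 139 (B)
= RGB(72, 179, 139)


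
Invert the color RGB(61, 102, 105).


Invert: (255-R, 255-G, 255-B)
R: 255-61 = 194
G: 255-102 = 153
B: 255-105 = 150
= RGB(194, 153, 150)


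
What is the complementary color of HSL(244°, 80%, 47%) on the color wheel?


Complement = opposite side of color wheel = hue + 180°
H' = (244 + 180) mod 360 = 64°
S and L unchanged.
= HSL(64°, 80%, 47%)


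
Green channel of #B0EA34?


Color: #B0EA34
R = B0 = 176
G = EA = 234
B = 34 = 52
Green = 234


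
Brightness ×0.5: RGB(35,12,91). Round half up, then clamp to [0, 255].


Multiply each channel by 0.5, round half up, clamp to [0, 255]
R: 35×0.5 = 17.5 → round → 18
G: 12×0.5 = 6
B: 91×0.5 = 45.5 → round → 46
= RGB(18, 6, 46)


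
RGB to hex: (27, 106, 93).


R = 27 → 1B (hex)
G = 106 → 6A (hex)
B = 93 → 5D (hex)
Hex = #1B6A5D


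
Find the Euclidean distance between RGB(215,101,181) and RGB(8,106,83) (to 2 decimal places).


d = √[(R₁-R₂)² + (G₁-G₂)² + (B₁-B₂)²]
d = √[(215-8)² + (101-106)² + (181-83)²]
d = √[42849 + 25 + 9604]
d = √52478
d ≈ 229.08


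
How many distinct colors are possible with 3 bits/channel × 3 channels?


Total bits = 3 bits/channel × 3 channels = 9 bits
Distinct colors = 2^9
= 512 colors


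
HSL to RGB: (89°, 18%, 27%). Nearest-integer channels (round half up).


H=89°, S=0.18, L=0.27
C = (1-|2L-1|)×S = (1-|-0.46|)×0.18 = 0.0972
H' = H/60 = 89/60 ≈ 1.4833; X = C×(1-|H' mod 2 - 1|) = 0.05022
m = L - C/2 = 0.27 - 0.0486 = 0.2214
Sector ⌊H'⌋ = 1 → (R',G',B') = (0.05022, 0.0972, 0.0)
RGB = ((R'+m)×255, (G'+m)×255, (B'+m)×255) = (69.2631, 81.243, 56.457)
Round half up → RGB(69, 81, 56)


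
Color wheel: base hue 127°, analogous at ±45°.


Base hue: 127°
Left analog: (127 - 45) mod 360 = 82°
Right analog: (127 + 45) mod 360 = 172°
Analogous hues = 82° and 172°


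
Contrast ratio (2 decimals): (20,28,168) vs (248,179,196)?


Linearize each sRGB channel c=v/255: c/12.92 if c ≤ 0.04045 else ((c+0.055)/1.055)^2.4
L = 0.2126×R_lin + 0.7152×G_lin + 0.0722×B_lin
Color 1 (20,28,168):
  R=20: 20/255≈0.0784 > 0.04045 → ((0.0784+0.055)/1.055)^2.4 ≈ 0.00700
  G=28: 28/255≈0.1098 > 0.04045 → ((0.1098+0.055)/1.055)^2.4 ≈ 0.01161
  B=168: 168/255≈0.6588 > 0.04045 → ((0.6588+0.055)/1.055)^2.4 ≈ 0.39157
  L1 = 0.2126×0.00700 + 0.7152×0.01161 + 0.0722×0.39157 ≈ 0.03806
Color 2 (248,179,196):
  R=248: 248/255≈0.9725 > 0.04045 → ((0.9725+0.055)/1.055)^2.4 ≈ 0.93869
  G=179: 179/255≈0.7020 > 0.04045 → ((0.7020+0.055)/1.055)^2.4 ≈ 0.45079
  B=196: 196/255≈0.7686 > 0.04045 → ((0.7686+0.055)/1.055)^2.4 ≈ 0.55201
  L2 = 0.2126×0.93869 + 0.7152×0.45079 + 0.0722×0.55201 ≈ 0.56182
Lighter = 0.56182, Darker = 0.03806
Ratio = (L_lighter + 0.05) / (L_darker + 0.05)
Ratio = (0.56182 + 0.05) / (0.03806 + 0.05) = 0.61182 / 0.08806 ≈ 6.9475
Ratio ≈ 6.95:1


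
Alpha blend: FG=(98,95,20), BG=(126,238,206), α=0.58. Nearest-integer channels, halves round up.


C = α×F + (1-α)×B, with 1-α = 0.42
R: 0.58×98 + 0.42×126 = 56.84 + 52.92 = 109.76 → 110
G: 0.58×95 + 0.42×238 = 55.10 + 99.96 = 155.06 → 155
B: 0.58×20 + 0.42×206 = 11.60 + 86.52 = 98.12 → 98
= RGB(110, 155, 98)


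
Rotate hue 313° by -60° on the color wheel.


New hue = (H + rotation) mod 360
New hue = (313 -60) mod 360
= 253 mod 360
= 253°


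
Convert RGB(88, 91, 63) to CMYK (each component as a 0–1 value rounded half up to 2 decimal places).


R'=88/255≈0.3451, G'=91/255≈0.3569, B'=63/255≈0.2471
K = 1 - max(R',G',B') = 1 - 91/255 = 164/255 = 0.64313… → 0.64
(1-R'-K)/(1-K) simplifies to (max-R)/max with max = 91:
C = (91-88)/91 = 3/91 = 0.03296… → 0.03
M = (91-91)/91 = 0/91 = 0 → 0.00
Y = (91-63)/91 = 28/91 = 0.30769… → 0.31
= CMYK(0.03, 0.00, 0.31, 0.64)


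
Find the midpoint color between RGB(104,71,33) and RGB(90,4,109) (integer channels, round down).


Midpoint: each channel = ⌊(C₁+C₂)/2⌋
R: ⌊(104+90)/2⌋ = 97
G: ⌊(71+4)/2⌋ = 37
B: ⌊(33+109)/2⌋ = 71
= RGB(97, 37, 71)


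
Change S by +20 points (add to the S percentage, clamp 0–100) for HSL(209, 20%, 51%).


Original S = 20%
Adjustment = +20 percentage points
New S = 20 + (20) = 40
Clamp to [0, 100] → 40
= HSL(209°, 40%, 51%)


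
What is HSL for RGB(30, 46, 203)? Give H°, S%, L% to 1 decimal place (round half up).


Normalize: R'=30/255≈0.1176, G'=46/255≈0.1804, B'=203/255≈0.7961
Max=203/255, Min=30/255, Δ=Max-Min=173/255
L = (Max+Min)/2 = (203+30)/510 = 233/510 = 0.45686… → L = 45.7%
L ≤ 0.5 → S = Δ/(Max+Min) = 173/(203+30) = 173/233 = 0.74248… → S = 74.2%
(the 1/255 factors cancel in S and H, so raw channel differences can be used)
Max is B' → H = 60 × ((R-G)/Δ + 4) = 60 × ((30-46)/173 + 4)
  -16/173 + 4 = -0.0924… + 4 = 3.9075…
  H = 60 × 3.9075… = 234.450…° → H = 234.5°
= HSL(234.5°, 74.2%, 45.7%)
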